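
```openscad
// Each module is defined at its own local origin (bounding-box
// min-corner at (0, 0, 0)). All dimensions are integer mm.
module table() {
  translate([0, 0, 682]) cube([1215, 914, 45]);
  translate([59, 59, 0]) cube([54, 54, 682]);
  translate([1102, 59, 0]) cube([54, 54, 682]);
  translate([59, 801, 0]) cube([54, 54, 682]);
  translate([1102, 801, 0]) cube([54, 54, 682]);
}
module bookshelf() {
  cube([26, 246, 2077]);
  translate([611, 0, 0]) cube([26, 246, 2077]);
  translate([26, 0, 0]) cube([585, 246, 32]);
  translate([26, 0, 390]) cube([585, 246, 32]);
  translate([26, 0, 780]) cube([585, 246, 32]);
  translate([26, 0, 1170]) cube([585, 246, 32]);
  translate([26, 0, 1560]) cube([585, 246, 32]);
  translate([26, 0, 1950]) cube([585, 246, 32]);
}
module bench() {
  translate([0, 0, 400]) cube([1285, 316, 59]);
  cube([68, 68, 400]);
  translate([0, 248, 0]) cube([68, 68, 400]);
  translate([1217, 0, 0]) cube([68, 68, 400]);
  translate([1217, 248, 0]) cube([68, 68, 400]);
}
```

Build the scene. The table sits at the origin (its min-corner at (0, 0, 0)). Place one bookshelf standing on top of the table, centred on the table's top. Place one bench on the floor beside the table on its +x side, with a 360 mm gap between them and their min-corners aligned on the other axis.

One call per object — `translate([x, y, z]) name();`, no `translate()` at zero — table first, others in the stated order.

table();
translate([289, 334, 727]) bookshelf();
translate([1575, 0, 0]) bench();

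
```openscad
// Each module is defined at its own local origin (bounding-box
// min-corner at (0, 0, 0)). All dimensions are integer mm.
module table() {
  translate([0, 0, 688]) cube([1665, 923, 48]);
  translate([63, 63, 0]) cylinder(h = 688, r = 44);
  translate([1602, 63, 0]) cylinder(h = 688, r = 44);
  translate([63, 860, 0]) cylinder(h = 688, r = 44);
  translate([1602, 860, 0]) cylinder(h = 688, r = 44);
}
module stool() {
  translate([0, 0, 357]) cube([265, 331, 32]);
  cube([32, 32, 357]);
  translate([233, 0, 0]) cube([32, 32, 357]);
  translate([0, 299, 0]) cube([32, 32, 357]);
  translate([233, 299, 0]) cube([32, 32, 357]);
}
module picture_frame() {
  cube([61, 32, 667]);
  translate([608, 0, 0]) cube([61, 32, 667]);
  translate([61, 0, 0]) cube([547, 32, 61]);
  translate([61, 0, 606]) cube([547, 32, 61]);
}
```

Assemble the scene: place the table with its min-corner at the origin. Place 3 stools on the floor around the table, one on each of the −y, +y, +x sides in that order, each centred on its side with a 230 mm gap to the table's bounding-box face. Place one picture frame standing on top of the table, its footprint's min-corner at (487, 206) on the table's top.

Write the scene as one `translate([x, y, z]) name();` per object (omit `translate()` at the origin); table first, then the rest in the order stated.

table();
translate([700, -561, 0]) stool();
translate([700, 1153, 0]) stool();
translate([1895, 296, 0]) stool();
translate([487, 206, 736]) picture_frame();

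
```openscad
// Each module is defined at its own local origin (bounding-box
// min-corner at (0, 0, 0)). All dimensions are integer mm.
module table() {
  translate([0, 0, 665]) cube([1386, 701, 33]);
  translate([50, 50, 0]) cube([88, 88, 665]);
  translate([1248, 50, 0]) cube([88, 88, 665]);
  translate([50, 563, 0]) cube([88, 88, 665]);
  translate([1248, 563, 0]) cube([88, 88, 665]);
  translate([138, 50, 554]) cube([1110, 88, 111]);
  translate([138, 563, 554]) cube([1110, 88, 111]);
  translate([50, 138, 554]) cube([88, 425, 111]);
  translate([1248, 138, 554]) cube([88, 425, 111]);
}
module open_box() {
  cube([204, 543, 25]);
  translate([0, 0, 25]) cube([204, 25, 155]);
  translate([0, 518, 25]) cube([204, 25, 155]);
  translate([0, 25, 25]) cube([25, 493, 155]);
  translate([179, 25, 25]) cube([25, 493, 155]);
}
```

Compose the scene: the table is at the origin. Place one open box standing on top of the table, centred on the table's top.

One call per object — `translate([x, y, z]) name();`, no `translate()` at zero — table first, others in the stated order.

table();
translate([591, 79, 698]) open_box();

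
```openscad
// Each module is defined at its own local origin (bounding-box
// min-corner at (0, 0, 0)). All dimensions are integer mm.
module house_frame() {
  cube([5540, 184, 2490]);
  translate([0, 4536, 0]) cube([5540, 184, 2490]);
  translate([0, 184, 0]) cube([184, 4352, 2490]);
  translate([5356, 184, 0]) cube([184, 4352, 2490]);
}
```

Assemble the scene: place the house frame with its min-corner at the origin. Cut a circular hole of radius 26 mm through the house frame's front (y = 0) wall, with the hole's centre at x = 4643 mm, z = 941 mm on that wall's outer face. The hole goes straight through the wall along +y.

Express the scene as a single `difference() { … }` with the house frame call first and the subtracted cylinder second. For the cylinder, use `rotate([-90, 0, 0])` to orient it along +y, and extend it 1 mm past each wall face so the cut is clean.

difference() {
  house_frame();
  translate([4643, -1, 941]) rotate([-90, 0, 0]) cylinder(h = 186, r = 26);
}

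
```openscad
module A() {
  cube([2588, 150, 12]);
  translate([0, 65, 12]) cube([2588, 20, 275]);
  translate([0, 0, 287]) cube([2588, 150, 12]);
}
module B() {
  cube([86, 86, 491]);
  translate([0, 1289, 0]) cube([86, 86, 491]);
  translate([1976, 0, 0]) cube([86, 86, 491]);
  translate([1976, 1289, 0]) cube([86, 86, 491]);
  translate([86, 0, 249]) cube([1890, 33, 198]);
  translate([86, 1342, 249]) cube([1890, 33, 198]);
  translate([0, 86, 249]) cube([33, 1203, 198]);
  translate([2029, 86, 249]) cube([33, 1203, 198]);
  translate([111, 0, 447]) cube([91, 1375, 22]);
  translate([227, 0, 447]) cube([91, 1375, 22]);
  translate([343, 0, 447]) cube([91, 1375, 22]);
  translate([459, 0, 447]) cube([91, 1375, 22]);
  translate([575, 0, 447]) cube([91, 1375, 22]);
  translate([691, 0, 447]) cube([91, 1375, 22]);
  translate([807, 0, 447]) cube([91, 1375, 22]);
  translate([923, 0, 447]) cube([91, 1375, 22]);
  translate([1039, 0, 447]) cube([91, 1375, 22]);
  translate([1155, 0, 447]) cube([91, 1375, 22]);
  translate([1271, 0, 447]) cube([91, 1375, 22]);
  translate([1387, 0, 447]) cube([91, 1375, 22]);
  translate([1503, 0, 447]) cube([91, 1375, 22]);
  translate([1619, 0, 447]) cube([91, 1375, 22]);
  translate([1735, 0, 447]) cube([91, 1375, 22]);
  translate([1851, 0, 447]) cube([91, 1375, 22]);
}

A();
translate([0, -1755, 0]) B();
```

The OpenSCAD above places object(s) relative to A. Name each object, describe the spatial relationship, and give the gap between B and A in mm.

The bed frame's nearest face is 380 mm from the I-beam's −y face.

A is an I-beam. B is a bed frame. The bed frame is on the floor beside the I-beam on its −y side. The gap between the bed frame and the I-beam is 380 mm.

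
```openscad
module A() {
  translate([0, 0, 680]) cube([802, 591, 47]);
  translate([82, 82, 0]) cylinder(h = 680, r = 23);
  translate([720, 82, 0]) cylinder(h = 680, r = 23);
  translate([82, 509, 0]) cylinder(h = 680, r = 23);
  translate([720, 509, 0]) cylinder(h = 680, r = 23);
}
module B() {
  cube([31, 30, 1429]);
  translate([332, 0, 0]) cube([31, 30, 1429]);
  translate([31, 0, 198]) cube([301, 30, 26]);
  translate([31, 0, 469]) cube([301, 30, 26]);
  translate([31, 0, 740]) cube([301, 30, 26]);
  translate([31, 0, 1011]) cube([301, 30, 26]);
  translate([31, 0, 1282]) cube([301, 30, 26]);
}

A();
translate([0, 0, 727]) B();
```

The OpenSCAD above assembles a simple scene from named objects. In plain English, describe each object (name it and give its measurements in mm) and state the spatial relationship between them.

A is a rectangular dining table. The top is 802×591×47 mm with its upper surface at z = 727 mm. It stands on four round legs of 46 mm diameter, each leg's bounding box inset 59 mm from the nearest pair of top edges, running from the floor to the underside of the top.

B is a wooden ladder with two side rails of 31×30 mm section and 1429 mm height, set 363 mm apart overall. Between them run 5 rectangular rungs (30 mm deep, 26 mm thick), front faces flush with the rails' −y face. The bottom of the first rung is 198 mm above the floor and each subsequent rung is 271 mm higher than the one below.

The ladder is on top of the table.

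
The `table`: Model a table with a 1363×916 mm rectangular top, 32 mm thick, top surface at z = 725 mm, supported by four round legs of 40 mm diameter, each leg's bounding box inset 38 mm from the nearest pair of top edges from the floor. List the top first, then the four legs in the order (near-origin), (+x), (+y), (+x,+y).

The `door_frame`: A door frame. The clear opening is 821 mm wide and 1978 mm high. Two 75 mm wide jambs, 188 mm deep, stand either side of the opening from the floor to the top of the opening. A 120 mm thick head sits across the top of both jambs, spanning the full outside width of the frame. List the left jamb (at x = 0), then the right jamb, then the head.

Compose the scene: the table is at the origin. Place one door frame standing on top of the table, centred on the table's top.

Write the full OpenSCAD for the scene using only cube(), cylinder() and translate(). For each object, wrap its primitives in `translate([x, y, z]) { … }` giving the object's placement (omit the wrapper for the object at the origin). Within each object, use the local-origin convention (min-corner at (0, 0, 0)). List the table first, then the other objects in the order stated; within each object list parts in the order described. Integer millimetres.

translate([0, 0, 693]) cube([1363, 916, 32]);
translate([58, 58, 0]) cylinder(h = 693, r = 20);
translate([1305, 58, 0]) cylinder(h = 693, r = 20);
translate([58, 858, 0]) cylinder(h = 693, r = 20);
translate([1305, 858, 0]) cylinder(h = 693, r = 20);
translate([196, 364, 725]) {
  cube([75, 188, 1978]);
  translate([896, 0, 0]) cube([75, 188, 1978]);
  translate([0, 0, 1978]) cube([971, 188, 120]);
}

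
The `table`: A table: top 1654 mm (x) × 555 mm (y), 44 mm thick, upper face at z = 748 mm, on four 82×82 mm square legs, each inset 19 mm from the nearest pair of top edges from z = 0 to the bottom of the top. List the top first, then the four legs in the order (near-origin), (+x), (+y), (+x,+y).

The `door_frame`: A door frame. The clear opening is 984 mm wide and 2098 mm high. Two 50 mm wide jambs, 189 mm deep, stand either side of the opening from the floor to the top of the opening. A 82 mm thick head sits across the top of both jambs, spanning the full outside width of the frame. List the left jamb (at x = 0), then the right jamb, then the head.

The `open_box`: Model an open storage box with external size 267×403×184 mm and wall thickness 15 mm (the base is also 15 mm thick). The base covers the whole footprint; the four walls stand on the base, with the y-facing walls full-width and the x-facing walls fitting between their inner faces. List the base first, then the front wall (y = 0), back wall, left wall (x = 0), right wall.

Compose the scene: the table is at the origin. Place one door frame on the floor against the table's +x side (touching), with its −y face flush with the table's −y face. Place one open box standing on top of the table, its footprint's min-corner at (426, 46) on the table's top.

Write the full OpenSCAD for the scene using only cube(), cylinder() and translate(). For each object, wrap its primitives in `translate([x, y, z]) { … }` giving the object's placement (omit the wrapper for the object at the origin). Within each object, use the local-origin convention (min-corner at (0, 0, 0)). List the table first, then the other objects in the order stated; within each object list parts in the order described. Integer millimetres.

translate([0, 0, 704]) cube([1654, 555, 44]);
translate([19, 19, 0]) cube([82, 82, 704]);
translate([1553, 19, 0]) cube([82, 82, 704]);
translate([19, 454, 0]) cube([82, 82, 704]);
translate([1553, 454, 0]) cube([82, 82, 704]);
translate([1654, 0, 0]) {
  cube([50, 189, 2098]);
  translate([1034, 0, 0]) cube([50, 189, 2098]);
  translate([0, 0, 2098]) cube([1084, 189, 82]);
}
translate([426, 46, 748]) {
  cube([267, 403, 15]);
  translate([0, 0, 15]) cube([267, 15, 169]);
  translate([0, 388, 15]) cube([267, 15, 169]);
  translate([0, 15, 15]) cube([15, 373, 169]);
  translate([252, 15, 15]) cube([15, 373, 169]);
}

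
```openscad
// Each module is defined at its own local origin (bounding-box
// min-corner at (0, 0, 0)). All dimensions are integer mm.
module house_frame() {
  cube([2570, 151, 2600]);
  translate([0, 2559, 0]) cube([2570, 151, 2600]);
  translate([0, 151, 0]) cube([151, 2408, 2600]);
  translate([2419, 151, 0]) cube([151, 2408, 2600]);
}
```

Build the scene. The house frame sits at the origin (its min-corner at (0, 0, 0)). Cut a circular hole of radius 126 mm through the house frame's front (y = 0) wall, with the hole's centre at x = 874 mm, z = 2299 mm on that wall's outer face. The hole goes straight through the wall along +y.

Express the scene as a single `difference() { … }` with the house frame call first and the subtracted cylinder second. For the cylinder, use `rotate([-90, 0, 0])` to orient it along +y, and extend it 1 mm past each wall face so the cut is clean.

difference() {
  house_frame();
  translate([874, -1, 2299]) rotate([-90, 0, 0]) cylinder(h = 153, r = 126);
}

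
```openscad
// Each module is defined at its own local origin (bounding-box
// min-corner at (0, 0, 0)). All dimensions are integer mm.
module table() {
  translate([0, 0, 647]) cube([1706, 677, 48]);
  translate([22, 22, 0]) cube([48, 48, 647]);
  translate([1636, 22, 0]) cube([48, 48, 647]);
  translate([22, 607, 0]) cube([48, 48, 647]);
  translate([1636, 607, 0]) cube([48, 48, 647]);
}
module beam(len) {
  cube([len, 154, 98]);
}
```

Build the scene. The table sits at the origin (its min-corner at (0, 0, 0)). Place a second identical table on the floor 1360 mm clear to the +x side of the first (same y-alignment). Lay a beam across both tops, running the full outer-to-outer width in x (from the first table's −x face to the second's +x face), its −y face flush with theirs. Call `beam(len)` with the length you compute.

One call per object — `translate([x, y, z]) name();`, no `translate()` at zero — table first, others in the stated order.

table();
translate([3066, 0, 0]) table();
translate([0, 0, 695]) beam(4772);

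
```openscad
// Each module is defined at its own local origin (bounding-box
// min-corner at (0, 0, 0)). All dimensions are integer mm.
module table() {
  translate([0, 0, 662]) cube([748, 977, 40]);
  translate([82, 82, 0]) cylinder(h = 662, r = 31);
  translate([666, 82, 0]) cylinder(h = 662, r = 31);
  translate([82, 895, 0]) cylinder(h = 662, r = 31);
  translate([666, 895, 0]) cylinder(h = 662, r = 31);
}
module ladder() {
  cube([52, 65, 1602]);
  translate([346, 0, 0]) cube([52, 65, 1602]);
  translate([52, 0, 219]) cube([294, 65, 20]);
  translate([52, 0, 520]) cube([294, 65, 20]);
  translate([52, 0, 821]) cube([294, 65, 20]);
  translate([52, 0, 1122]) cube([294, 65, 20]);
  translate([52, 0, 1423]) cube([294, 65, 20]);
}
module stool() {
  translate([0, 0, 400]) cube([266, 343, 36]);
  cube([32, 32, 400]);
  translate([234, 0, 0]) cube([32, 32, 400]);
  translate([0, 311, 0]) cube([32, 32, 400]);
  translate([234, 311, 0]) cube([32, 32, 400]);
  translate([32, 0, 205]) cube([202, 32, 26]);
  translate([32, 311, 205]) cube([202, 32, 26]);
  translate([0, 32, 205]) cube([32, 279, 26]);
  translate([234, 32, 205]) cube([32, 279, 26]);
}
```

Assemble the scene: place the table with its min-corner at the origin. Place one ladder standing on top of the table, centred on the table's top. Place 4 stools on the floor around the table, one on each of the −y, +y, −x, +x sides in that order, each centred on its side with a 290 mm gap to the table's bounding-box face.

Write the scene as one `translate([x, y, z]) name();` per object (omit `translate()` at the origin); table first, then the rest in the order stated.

table();
translate([175, 456, 702]) ladder();
translate([241, -633, 0]) stool();
translate([241, 1267, 0]) stool();
translate([-556, 317, 0]) stool();
translate([1038, 317, 0]) stool();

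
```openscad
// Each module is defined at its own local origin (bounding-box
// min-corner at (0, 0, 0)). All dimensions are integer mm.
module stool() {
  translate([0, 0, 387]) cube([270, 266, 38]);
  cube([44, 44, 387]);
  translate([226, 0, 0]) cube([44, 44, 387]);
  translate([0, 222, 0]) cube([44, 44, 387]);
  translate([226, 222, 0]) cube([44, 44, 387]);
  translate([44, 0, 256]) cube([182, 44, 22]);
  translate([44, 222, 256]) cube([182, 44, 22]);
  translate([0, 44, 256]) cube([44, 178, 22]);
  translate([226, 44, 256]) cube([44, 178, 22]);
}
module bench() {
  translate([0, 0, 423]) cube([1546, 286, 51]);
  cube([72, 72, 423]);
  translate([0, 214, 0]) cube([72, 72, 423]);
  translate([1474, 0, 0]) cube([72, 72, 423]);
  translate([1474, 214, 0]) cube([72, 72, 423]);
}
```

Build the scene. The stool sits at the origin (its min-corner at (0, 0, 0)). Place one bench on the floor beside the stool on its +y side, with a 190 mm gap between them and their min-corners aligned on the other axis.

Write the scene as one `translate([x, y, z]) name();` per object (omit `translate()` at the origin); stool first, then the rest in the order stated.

stool();
translate([0, 456, 0]) bench();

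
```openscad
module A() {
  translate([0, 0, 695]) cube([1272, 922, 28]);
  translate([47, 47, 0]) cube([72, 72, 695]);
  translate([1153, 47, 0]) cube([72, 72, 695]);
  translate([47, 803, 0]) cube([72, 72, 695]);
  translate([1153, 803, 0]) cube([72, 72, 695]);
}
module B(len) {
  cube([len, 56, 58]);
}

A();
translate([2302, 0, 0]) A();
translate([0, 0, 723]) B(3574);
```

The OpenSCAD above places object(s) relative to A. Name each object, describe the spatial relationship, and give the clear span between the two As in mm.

Second table starts at x = 2302; first ends at x = 1272; clear span = 2302 − 1272 = 1030 mm.

A is a table. B is a beam. A beam spans the tops of two tables. The clear span between the two tables is 1030 mm.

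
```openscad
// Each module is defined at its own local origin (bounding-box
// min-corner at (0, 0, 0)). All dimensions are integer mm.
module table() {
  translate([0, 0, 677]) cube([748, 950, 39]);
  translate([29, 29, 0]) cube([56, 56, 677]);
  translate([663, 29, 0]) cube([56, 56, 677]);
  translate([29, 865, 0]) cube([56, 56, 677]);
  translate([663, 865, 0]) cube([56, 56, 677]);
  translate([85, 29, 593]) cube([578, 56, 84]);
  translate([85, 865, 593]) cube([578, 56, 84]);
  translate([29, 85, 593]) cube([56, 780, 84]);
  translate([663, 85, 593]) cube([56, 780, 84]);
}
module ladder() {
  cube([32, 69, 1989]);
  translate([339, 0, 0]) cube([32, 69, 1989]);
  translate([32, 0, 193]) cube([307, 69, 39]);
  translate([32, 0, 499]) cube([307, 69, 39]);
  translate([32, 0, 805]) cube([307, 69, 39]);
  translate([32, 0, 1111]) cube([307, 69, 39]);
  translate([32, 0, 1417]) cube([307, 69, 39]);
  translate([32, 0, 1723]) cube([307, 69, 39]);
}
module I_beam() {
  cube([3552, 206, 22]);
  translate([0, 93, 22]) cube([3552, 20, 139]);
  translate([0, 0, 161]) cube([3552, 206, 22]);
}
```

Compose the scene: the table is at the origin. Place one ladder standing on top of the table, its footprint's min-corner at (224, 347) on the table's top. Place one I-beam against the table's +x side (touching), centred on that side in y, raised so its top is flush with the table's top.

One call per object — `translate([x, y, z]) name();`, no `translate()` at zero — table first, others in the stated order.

table();
translate([224, 347, 716]) ladder();
translate([748, 372, 533]) I_beam();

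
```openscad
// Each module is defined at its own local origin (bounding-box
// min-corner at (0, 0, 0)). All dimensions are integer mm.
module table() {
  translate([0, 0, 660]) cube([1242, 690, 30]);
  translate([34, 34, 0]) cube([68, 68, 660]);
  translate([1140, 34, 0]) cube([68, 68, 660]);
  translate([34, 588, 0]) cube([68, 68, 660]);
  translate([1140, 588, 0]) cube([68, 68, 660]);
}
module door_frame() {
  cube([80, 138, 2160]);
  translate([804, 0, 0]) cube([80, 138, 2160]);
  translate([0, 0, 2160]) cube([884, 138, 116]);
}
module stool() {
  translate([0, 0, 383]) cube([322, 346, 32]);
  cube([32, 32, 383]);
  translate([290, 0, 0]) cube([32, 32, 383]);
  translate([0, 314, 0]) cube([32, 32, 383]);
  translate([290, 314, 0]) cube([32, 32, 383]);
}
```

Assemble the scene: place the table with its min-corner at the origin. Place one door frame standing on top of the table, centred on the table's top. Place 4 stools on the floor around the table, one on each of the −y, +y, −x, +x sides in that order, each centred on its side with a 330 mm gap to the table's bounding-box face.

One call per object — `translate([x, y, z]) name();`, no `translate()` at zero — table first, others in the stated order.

table();
translate([179, 276, 690]) door_frame();
translate([460, -676, 0]) stool();
translate([460, 1020, 0]) stool();
translate([-652, 172, 0]) stool();
translate([1572, 172, 0]) stool();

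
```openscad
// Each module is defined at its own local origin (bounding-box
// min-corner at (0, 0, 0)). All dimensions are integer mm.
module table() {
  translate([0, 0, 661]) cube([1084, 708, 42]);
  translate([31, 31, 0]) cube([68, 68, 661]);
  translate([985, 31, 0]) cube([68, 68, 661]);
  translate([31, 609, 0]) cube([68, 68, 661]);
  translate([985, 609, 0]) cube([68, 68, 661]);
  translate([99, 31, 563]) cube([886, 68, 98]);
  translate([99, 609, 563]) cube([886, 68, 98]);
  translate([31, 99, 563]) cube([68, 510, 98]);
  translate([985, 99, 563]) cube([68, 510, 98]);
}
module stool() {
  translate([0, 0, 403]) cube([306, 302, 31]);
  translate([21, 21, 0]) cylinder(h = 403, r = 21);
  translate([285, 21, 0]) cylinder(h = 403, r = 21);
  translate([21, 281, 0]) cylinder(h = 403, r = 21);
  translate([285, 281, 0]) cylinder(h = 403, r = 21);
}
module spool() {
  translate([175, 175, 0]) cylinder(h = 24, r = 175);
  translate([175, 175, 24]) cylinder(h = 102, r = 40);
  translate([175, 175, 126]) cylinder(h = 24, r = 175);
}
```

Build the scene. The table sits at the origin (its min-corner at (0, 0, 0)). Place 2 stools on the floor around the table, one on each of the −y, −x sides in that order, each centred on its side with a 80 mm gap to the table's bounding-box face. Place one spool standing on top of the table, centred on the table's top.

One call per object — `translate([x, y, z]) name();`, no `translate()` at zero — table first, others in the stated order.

table();
translate([389, -382, 0]) stool();
translate([-386, 203, 0]) stool();
translate([367, 179, 703]) spool();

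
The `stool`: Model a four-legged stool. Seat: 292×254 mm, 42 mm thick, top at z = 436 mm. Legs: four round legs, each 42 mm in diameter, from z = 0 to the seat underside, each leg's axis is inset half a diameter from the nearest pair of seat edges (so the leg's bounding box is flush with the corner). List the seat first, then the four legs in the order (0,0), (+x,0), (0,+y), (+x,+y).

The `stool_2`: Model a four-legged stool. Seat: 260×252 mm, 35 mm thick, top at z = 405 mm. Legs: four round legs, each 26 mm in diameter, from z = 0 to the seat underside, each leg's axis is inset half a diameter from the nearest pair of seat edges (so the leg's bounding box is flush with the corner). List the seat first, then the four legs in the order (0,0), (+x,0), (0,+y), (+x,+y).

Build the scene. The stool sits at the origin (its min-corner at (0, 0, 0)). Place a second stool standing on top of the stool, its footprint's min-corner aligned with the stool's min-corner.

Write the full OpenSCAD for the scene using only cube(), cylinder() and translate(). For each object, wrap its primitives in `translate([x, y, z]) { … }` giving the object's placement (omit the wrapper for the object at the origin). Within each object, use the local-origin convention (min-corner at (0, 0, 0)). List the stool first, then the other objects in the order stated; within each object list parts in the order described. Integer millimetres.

translate([0, 0, 394]) cube([292, 254, 42]);
translate([21, 21, 0]) cylinder(h = 394, r = 21);
translate([271, 21, 0]) cylinder(h = 394, r = 21);
translate([21, 233, 0]) cylinder(h = 394, r = 21);
translate([271, 233, 0]) cylinder(h = 394, r = 21);
translate([0, 0, 436]) {
  translate([0, 0, 370]) cube([260, 252, 35]);
  translate([13, 13, 0]) cylinder(h = 370, r = 13);
  translate([247, 13, 0]) cylinder(h = 370, r = 13);
  translate([13, 239, 0]) cylinder(h = 370, r = 13);
  translate([247, 239, 0]) cylinder(h = 370, r = 13);
}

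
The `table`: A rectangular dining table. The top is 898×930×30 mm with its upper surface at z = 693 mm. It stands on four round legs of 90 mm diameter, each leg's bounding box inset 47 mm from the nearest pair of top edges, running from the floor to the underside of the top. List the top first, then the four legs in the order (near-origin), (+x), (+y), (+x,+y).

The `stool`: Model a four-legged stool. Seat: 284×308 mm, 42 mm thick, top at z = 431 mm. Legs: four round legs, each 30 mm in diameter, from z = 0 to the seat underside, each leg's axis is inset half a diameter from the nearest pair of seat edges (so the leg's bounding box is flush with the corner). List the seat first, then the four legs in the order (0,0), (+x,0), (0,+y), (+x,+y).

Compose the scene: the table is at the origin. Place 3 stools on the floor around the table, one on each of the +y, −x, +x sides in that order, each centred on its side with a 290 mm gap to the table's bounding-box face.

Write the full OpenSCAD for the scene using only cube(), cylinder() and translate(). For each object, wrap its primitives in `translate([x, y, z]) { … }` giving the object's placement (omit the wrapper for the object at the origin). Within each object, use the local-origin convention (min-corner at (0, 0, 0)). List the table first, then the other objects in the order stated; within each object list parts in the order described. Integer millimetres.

translate([0, 0, 663]) cube([898, 930, 30]);
translate([92, 92, 0]) cylinder(h = 663, r = 45);
translate([806, 92, 0]) cylinder(h = 663, r = 45);
translate([92, 838, 0]) cylinder(h = 663, r = 45);
translate([806, 838, 0]) cylinder(h = 663, r = 45);
translate([307, 1220, 0]) {
  translate([0, 0, 389]) cube([284, 308, 42]);
  translate([15, 15, 0]) cylinder(h = 389, r = 15);
  translate([269, 15, 0]) cylinder(h = 389, r = 15);
  translate([15, 293, 0]) cylinder(h = 389, r = 15);
  translate([269, 293, 0]) cylinder(h = 389, r = 15);
}
translate([-574, 311, 0]) {
  translate([0, 0, 389]) cube([284, 308, 42]);
  translate([15, 15, 0]) cylinder(h = 389, r = 15);
  translate([269, 15, 0]) cylinder(h = 389, r = 15);
  translate([15, 293, 0]) cylinder(h = 389, r = 15);
  translate([269, 293, 0]) cylinder(h = 389, r = 15);
}
translate([1188, 311, 0]) {
  translate([0, 0, 389]) cube([284, 308, 42]);
  translate([15, 15, 0]) cylinder(h = 389, r = 15);
  translate([269, 15, 0]) cylinder(h = 389, r = 15);
  translate([15, 293, 0]) cylinder(h = 389, r = 15);
  translate([269, 293, 0]) cylinder(h = 389, r = 15);
}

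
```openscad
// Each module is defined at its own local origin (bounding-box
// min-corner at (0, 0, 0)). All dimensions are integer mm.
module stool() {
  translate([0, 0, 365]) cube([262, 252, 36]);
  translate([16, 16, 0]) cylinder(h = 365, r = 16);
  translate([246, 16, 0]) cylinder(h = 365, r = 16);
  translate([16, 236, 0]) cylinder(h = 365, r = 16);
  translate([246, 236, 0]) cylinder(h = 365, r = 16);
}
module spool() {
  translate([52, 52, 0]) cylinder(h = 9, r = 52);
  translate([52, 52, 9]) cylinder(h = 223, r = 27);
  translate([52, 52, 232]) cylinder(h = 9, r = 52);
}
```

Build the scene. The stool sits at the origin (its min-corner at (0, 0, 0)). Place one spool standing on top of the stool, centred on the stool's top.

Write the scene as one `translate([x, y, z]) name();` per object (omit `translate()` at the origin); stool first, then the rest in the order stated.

stool();
translate([79, 74, 401]) spool();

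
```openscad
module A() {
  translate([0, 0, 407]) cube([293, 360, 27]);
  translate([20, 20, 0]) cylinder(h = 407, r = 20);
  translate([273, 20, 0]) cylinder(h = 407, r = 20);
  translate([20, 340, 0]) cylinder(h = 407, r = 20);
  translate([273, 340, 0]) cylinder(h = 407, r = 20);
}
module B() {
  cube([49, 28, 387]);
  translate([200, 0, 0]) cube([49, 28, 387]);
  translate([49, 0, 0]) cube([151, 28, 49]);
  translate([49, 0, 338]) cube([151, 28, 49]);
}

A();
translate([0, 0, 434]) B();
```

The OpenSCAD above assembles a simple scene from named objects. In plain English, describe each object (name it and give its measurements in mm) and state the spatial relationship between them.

A is a four-legged stool. The seat is 293×360 mm, 27 mm thick, top at z = 434 mm. It stands on four round legs, each 40 mm in diameter, from z = 0 to the seat underside, each leg's axis is inset half a diameter from the nearest pair of seat edges (so the leg's bounding box is flush with the corner).

B is a picture frame with a 151×289 mm rectangular opening (x by z) and a uniform 49 mm border on every side. Frame depth is 28 mm along y. It is built from two vertical stiles running the full outside height and two horizontal rails spanning the gap between the stiles.

The picture frame is on top of the stool.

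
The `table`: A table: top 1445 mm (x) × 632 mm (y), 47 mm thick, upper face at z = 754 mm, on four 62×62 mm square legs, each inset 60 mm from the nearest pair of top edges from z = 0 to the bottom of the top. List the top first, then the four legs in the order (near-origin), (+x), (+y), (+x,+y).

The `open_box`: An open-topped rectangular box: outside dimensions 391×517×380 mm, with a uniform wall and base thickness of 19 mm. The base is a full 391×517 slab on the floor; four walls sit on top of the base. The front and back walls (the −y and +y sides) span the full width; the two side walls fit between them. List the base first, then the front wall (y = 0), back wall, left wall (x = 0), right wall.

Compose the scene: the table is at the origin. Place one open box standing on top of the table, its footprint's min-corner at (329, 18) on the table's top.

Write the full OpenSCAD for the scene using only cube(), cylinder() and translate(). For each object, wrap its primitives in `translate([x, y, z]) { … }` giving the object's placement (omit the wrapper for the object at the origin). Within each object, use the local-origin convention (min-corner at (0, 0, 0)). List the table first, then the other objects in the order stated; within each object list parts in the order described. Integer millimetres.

translate([0, 0, 707]) cube([1445, 632, 47]);
translate([60, 60, 0]) cube([62, 62, 707]);
translate([1323, 60, 0]) cube([62, 62, 707]);
translate([60, 510, 0]) cube([62, 62, 707]);
translate([1323, 510, 0]) cube([62, 62, 707]);
translate([329, 18, 754]) {
  cube([391, 517, 19]);
  translate([0, 0, 19]) cube([391, 19, 361]);
  translate([0, 498, 19]) cube([391, 19, 361]);
  translate([0, 19, 19]) cube([19, 479, 361]);
  translate([372, 19, 19]) cube([19, 479, 361]);
}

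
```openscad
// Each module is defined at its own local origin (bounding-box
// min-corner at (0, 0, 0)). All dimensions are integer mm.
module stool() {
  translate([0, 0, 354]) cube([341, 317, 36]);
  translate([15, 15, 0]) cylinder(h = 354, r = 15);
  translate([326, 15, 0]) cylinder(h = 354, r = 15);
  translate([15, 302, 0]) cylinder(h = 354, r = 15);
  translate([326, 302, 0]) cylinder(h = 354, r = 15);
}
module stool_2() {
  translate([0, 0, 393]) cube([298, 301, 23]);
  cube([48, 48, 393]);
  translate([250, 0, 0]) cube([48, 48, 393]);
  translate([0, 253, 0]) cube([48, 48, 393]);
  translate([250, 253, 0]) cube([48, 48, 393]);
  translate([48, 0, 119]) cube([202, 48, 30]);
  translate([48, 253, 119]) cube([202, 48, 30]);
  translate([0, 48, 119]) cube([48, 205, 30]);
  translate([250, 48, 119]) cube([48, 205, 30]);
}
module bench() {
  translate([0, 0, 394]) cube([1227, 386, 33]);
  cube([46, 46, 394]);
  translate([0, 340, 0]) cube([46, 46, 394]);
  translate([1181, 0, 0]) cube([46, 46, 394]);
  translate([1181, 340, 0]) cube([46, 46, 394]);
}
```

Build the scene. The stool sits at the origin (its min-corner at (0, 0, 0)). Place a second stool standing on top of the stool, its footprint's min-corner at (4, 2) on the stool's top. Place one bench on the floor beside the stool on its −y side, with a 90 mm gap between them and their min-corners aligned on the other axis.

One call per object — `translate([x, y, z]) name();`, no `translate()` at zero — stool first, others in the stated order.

stool();
translate([4, 2, 390]) stool_2();
translate([0, -476, 0]) bench();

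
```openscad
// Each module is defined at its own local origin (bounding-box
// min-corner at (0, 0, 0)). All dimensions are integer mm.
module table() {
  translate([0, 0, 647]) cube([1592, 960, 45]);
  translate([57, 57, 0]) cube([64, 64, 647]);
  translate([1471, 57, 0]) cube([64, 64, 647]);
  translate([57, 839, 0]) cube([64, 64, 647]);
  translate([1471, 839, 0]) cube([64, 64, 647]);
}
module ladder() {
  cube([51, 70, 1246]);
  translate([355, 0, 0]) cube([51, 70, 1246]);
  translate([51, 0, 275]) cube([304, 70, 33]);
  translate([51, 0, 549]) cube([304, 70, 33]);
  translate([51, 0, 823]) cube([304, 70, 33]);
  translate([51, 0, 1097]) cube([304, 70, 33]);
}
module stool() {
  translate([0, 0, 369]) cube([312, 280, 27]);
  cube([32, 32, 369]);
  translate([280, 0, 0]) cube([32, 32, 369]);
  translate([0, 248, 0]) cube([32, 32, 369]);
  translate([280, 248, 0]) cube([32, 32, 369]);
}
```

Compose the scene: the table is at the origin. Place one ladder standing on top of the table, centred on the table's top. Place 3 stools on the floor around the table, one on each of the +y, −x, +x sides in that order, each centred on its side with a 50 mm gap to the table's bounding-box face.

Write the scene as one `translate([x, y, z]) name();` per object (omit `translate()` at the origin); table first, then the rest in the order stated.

table();
translate([593, 445, 692]) ladder();
translate([640, 1010, 0]) stool();
translate([-362, 340, 0]) stool();
translate([1642, 340, 0]) stool();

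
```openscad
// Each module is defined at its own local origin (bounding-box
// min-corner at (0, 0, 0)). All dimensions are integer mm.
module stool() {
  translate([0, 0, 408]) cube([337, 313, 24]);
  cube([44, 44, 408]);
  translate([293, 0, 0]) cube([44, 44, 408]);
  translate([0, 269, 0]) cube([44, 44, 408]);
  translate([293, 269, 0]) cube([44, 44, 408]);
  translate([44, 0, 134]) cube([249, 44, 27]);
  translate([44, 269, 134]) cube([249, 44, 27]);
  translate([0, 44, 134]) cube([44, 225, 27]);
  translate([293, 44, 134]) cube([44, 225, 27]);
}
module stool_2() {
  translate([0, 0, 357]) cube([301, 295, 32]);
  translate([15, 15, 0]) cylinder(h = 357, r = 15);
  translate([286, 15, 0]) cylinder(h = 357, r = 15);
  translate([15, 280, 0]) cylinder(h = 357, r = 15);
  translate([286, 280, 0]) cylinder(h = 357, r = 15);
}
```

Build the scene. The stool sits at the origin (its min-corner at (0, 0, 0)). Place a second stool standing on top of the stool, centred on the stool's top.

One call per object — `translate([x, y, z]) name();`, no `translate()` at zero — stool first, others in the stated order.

stool();
translate([18, 9, 432]) stool_2();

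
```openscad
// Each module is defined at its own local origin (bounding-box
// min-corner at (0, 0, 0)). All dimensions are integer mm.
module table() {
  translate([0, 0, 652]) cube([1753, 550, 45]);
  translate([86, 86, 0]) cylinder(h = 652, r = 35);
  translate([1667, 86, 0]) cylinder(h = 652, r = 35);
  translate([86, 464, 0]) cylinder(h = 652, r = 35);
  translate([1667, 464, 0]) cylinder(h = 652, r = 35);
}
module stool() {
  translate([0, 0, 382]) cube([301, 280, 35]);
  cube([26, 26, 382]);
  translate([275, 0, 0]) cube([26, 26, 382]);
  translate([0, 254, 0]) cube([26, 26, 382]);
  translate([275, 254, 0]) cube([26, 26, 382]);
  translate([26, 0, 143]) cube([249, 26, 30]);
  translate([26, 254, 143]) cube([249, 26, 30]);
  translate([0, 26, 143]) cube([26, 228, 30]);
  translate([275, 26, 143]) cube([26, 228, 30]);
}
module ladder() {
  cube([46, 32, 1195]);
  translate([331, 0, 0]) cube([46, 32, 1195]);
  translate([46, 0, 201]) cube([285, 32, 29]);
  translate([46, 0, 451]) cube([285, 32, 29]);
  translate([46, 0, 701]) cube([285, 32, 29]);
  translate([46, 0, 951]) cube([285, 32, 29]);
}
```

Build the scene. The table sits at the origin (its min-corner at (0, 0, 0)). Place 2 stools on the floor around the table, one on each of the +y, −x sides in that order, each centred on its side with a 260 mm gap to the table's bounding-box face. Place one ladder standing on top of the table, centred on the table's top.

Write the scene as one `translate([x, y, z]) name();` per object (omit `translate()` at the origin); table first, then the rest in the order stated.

table();
translate([726, 810, 0]) stool();
translate([-561, 135, 0]) stool();
translate([688, 259, 697]) ladder();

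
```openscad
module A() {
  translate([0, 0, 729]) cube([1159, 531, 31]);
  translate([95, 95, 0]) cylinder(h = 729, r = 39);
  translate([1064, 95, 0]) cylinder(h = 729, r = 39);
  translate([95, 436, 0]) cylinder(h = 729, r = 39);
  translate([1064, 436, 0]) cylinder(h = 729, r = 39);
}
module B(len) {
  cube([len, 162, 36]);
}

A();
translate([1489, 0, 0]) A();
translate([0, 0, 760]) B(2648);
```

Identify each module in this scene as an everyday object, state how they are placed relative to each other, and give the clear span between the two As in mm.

A is a table. B is a beam. A beam spans the tops of two tables. The clear span between the two tables is 330 mm.

Second table starts at x = 1489; first ends at x = 1159; clear span = 1489 − 1159 = 330 mm.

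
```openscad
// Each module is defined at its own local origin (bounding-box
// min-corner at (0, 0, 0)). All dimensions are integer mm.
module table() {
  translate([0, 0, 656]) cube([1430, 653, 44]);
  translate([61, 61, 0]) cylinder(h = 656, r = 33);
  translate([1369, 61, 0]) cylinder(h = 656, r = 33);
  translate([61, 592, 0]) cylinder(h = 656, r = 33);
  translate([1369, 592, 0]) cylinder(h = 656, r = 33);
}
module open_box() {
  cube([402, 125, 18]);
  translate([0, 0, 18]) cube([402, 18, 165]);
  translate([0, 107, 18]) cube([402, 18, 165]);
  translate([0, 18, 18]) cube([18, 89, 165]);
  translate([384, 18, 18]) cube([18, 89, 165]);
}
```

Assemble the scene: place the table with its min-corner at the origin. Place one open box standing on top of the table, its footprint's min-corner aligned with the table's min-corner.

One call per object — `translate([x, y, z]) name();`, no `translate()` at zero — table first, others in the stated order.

table();
translate([0, 0, 700]) open_box();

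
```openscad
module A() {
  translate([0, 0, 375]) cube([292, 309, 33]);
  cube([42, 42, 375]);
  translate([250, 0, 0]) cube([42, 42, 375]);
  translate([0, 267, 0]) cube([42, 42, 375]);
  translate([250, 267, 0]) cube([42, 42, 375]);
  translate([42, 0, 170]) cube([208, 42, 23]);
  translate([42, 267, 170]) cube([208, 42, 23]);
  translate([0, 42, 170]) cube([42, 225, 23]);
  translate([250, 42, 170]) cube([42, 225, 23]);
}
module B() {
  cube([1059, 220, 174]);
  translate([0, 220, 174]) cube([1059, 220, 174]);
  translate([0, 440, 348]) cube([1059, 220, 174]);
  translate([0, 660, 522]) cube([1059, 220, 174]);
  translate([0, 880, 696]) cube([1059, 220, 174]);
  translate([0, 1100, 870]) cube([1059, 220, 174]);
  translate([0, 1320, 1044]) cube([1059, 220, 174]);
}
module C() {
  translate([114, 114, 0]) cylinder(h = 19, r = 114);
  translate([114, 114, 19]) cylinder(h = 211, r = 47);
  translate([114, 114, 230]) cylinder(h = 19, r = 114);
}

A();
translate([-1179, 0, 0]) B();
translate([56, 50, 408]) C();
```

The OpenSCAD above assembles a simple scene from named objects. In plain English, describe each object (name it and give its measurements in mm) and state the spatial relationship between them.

A is a simple wooden stool: a rectangular seat 292 mm (x) by 309 mm (y), 33 mm thick, top face at z = 408 mm, on four square legs, each 42×42 mm in cross-section. The legs rest on z = 0, each flush with a corner of the seat. Four stretchers, 42 mm wide and 23 mm tall, connect adjacent legs with their undersides at z = 170 mm, each running between the inner faces of the legs it joins and aligned with the legs' outer faces on the other axis.

B is a run of 7 identical solid stair steps. Each tread is 1059×220 mm and each step block is 174 mm high. Step 1 rests on the floor; step k is offset from step 1 by (k−1)×220 mm in y and (k−1)×174 mm in z.

C is a spool: two coaxial disc flanges of radius 114 mm and thickness 19 mm, joined by a core cylinder of radius 47 mm and height 211 mm. The lower flange rests on z = 0 and the three cylinders share a vertical axis.

The staircase is on the floor beside the stool on its −x side. The spool is on top of the stool.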